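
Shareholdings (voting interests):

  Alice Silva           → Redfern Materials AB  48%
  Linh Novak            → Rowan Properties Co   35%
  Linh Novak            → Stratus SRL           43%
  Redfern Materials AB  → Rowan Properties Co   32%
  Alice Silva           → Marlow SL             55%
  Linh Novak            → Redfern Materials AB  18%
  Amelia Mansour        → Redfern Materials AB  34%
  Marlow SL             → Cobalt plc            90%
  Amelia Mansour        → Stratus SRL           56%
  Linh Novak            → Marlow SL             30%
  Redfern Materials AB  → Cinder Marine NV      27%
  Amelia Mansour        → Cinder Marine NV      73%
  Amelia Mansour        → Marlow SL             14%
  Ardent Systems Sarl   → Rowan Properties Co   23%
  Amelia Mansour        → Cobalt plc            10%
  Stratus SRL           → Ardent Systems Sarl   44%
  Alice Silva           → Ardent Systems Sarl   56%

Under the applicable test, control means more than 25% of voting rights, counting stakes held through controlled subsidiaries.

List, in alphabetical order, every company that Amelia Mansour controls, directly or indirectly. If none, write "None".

Amelia holds 34% of Redfern, so Amelia controls Redfern.
Amelia holds 56% of Stratus, so Amelia controls Stratus.
Redfern and Amelia together hold 27% + 73% = 100% of Cinder, so Amelia controls Cinder.
Stratus holds 44% of Ardent, so Amelia controls Ardent.
Redfern and Ardent together hold 32% + 23% = 55% of Rowan, so Amelia controls Rowan.
No other company's threshold is met.

Ardent Systems Sarl, Cinder Marine NV, Redfern Materials AB, Rowan Properties Co, Stratus SRL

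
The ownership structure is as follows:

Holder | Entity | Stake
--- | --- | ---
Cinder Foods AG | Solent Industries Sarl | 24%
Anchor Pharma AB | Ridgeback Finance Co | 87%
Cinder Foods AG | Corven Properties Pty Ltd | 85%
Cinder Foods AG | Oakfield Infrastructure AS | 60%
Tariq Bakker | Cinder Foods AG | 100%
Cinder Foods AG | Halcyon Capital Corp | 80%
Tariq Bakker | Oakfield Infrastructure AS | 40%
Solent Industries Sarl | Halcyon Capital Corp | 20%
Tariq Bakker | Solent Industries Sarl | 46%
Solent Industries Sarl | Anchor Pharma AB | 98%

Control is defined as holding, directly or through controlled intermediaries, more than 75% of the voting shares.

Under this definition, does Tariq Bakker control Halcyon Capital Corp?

Tariq holds 100% of Cinder, so Tariq controls Cinder.
Cinder holds 80% of Halcyon, so Tariq controls Halcyon.

Yes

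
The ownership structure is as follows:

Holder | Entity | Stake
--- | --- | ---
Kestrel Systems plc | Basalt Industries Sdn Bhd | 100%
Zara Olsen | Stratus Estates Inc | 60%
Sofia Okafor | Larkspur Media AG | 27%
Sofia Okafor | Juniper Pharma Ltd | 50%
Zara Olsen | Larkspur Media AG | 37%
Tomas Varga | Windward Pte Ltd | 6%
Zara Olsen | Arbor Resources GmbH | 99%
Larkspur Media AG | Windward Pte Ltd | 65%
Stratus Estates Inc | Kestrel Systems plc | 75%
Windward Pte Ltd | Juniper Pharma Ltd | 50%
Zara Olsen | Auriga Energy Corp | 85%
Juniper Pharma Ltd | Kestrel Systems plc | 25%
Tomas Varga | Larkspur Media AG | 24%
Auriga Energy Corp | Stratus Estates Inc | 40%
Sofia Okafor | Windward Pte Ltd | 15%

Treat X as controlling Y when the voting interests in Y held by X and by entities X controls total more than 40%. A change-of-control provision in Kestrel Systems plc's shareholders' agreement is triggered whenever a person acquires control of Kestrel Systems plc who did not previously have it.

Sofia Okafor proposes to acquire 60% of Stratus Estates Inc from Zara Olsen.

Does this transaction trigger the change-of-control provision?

Yes

The purchase adds only to Sofia's holdings (Zara's stake shrinks), so Sofia is the only person who could newly come to control Kestrel.
Sofia holds 50% of Juniper, so Sofia controls Juniper.
In Kestrel, Sofia's side holds only 25%, not > 40%.
So before the transaction, Sofia does not control Kestrel.
After the purchase, Sofia holds 60% of Stratus directly, and Zara's stake falls to 0%.
Sofia holds 60% of Stratus, so Sofia controls Stratus.
Juniper and Stratus together hold 25% + 75% = 100% of Kestrel, so Sofia controls Kestrel.
Sofia did not control Kestrel before and does after, so the clause is triggered.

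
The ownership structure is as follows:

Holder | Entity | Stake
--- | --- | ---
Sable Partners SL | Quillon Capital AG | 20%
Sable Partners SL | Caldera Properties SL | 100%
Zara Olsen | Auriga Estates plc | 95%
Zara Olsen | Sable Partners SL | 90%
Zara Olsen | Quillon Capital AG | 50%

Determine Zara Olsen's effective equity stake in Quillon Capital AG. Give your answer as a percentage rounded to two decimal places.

68.00%

Zara reaches Quillon along 2 paths.
Direct stake: 50% = 50%.
Via Sable: 90% × 20% = 18%.
Total: 50% + 18% = 68%.
Rounded: 68.00%.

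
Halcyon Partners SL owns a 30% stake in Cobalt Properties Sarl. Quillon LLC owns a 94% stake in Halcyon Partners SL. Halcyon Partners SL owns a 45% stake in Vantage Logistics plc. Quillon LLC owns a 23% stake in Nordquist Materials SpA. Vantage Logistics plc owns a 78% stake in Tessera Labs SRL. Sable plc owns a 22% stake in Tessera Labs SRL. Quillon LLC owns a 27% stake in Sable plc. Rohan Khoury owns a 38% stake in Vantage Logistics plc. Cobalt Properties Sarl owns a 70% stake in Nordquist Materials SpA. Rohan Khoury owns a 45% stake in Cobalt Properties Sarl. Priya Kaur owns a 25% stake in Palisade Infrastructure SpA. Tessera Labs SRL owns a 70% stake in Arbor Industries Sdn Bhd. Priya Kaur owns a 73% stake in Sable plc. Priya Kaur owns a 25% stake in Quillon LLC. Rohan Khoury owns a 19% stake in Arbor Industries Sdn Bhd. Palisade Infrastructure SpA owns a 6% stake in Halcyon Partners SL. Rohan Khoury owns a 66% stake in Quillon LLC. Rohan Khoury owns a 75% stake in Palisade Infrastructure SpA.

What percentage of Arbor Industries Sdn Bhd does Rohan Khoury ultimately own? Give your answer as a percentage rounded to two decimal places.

58.84%

Rohan reaches Arbor along 5 paths.
Direct stake: 19% = 19%.
Via Quillon → Sable → Tessera: 66% × 27% × 22% × 70% = 2.74428%.
Via Vantage → Tessera: 38% × 78% × 70% = 20.748%.
Via Palisade → Halcyon → Vantage → Tessera: 75% × 6% × 45% × 78% × 70% = 1.10565%.
Via Quillon → Halcyon → Vantage → Tessera: 66% × 94% × 45% × 78% × 70% = 15.243228%.
Total: 19% + 2.74428% + 20.748% + 1.10565% + 15.243228% = 58.841158%.
Rounded: 58.84%.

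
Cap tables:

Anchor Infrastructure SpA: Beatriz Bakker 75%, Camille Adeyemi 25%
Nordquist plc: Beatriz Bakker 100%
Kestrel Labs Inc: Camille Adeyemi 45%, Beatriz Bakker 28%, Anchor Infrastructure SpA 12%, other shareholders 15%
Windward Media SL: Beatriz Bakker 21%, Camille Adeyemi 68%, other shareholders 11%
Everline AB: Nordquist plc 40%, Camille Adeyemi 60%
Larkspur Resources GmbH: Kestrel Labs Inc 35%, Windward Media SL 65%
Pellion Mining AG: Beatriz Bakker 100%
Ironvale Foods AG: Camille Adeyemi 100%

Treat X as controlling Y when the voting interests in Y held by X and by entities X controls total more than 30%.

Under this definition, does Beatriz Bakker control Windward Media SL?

Beatriz holds 75% of Anchor, so Beatriz controls Anchor.
Beatriz holds 100% of Nordquist, so Beatriz controls Nordquist.
Beatriz and Anchor together hold 28% + 12% = 40% of Kestrel, so Beatriz controls Kestrel.
Nordquist holds 40% of Everline, so Beatriz controls Everline.
Kestrel holds 35% of Larkspur, so Beatriz controls Larkspur.
Beatriz holds 100% of Pellion, so Beatriz controls Pellion.
In Windward, Beatriz's side holds only 21%, not > 30%.
So Beatriz does not control Windward.

No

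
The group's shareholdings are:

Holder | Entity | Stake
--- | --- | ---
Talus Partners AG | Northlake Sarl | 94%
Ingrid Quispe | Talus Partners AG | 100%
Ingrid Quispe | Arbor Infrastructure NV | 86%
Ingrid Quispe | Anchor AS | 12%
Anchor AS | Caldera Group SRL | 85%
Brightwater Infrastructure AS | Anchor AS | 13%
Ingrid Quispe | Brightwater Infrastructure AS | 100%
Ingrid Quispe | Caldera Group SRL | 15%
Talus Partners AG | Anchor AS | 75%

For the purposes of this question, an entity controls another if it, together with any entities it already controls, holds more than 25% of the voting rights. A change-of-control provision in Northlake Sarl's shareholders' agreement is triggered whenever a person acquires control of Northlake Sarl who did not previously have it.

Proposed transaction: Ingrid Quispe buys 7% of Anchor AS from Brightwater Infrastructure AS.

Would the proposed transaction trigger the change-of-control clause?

No

The purchase adds only to Ingrid's holdings (Brightwater's stake shrinks), so Ingrid is the only person who could newly come to control Northlake.
Ingrid holds 100% of Talus, so Ingrid controls Talus.
Talus holds 94% of Northlake, so Ingrid controls Northlake.
So Ingrid already controls Northlake before the transaction.
After the purchase, Ingrid's direct stake in Anchor rises to 12% + 7% = 19%, and Brightwater's stake falls to 6%.
Ingrid controlled Northlake already, so this is not a new person acquiring control; every other person's position is unchanged or reduced.
No new person acquires control, so the clause is not triggered.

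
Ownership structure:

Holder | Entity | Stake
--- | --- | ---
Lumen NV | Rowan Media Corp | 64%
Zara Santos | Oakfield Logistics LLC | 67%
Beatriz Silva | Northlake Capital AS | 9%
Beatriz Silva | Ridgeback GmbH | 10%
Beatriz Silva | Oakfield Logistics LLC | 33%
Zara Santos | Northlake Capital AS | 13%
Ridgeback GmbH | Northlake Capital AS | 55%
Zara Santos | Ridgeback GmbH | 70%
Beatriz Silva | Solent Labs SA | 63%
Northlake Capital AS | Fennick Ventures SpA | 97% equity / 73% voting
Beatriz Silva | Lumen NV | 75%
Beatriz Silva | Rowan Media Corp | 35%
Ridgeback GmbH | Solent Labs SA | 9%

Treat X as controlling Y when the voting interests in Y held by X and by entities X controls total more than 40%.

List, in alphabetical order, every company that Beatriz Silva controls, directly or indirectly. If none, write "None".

Beatriz holds 75% of Lumen, so Beatriz controls Lumen.
Beatriz and Lumen together hold 35% + 64% = 99% of Rowan, so Beatriz controls Rowan.
Beatriz holds 63% of Solent, so Beatriz controls Solent.
No other company's threshold is met.

Lumen NV, Rowan Media Corp, Solent Labs SA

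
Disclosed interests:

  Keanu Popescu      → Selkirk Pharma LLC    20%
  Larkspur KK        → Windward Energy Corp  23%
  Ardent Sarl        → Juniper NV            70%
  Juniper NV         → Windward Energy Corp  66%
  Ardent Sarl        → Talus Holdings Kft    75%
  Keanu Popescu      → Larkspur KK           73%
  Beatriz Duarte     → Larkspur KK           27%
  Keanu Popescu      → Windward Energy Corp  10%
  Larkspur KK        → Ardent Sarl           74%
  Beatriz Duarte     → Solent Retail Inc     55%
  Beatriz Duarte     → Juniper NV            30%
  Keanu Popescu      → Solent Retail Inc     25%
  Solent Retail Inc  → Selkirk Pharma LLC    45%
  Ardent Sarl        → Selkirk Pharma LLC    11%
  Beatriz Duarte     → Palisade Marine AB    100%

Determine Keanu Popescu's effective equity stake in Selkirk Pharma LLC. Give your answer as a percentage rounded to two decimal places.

37.19%

Keanu reaches Selkirk along 3 paths.
Via Solent: 25% × 45% = 11.25%.
Via Larkspur → Ardent: 73% × 74% × 11% = 5.9422%.
Direct stake: 20% = 20%.
Total: 11.25% + 5.9422% + 20% = 37.1922%.
Rounded: 37.19%.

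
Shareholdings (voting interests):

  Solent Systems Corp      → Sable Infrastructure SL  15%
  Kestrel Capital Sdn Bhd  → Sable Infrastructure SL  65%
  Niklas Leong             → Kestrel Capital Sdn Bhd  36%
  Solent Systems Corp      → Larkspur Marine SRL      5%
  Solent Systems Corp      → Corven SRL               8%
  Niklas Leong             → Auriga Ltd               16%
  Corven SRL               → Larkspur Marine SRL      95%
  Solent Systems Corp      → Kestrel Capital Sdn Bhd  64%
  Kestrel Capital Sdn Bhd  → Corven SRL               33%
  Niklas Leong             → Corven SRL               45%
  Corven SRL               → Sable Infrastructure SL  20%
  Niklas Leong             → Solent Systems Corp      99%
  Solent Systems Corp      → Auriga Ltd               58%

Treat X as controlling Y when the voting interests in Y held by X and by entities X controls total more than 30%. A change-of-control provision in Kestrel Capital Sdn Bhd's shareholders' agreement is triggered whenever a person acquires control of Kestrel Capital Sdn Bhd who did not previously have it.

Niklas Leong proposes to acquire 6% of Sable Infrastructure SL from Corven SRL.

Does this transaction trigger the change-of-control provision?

The purchase adds only to Niklas's holdings (Corven's stake shrinks), so Niklas is the only person who could newly come to control Kestrel.
Niklas holds 99% of Solent, so Niklas controls Solent.
Solent and Niklas together hold 64% + 36% = 100% of Kestrel, so Niklas controls Kestrel.
So Niklas already controls Kestrel before the transaction.
After the purchase, Niklas holds 6% of Sable directly, and Corven's stake falls to 14%.
Niklas controlled Kestrel already, so this is not a new person acquiring control; every other person's position is unchanged or reduced.
No new person acquires control, so the clause is not triggered.

No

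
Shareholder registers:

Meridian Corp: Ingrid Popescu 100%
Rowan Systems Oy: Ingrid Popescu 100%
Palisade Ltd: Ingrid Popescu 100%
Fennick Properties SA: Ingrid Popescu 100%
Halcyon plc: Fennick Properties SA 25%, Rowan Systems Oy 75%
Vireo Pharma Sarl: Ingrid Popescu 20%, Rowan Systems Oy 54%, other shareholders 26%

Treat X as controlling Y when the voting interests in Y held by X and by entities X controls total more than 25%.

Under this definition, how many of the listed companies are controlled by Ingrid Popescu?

6

Ingrid holds 100% of Meridian, so Ingrid controls Meridian.
Ingrid holds 100% of Rowan, so Ingrid controls Rowan.
Ingrid holds 100% of Palisade, so Ingrid controls Palisade.
Ingrid holds 100% of Fennick, so Ingrid controls Fennick.
Fennick and Rowan together hold 25% + 75% = 100% of Halcyon, so Ingrid controls Halcyon.
Ingrid and Rowan together hold 20% + 54% = 74% of Vireo, so Ingrid controls Vireo.
Ingrid controls 6 companies.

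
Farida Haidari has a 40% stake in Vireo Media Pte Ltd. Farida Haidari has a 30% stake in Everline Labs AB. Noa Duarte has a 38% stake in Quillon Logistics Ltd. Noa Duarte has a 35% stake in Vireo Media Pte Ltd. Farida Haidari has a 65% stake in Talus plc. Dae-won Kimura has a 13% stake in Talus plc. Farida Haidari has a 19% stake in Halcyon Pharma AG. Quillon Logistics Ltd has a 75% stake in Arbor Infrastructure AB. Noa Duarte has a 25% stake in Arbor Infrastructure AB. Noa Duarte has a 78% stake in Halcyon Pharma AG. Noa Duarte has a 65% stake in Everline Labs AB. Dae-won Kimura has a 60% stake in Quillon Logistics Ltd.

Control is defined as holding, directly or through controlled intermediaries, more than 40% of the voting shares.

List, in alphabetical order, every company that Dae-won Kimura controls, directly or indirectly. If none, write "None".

Arbor Infrastructure AB, Quillon Logistics Ltd

Dae-won holds 60% of Quillon, so Dae-won controls Quillon.
Quillon holds 75% of Arbor, so Dae-won controls Arbor.
No other company's threshold is met.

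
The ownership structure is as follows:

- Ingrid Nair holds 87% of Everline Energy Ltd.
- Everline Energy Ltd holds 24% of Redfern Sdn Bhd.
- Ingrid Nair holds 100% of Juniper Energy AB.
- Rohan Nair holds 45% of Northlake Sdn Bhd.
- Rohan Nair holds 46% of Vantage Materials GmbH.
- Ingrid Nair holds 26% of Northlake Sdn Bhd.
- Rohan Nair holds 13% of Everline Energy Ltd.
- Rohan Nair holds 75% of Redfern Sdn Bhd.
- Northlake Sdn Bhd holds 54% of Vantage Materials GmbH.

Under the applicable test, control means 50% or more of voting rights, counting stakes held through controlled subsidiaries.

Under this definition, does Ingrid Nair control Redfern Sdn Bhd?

No

Ingrid holds 87% of Everline, so Ingrid controls Everline.
Ingrid holds 100% of Juniper, so Ingrid controls Juniper.
In Redfern, Ingrid's side holds only 24%, not ≥ 50%.
So Ingrid does not control Redfern.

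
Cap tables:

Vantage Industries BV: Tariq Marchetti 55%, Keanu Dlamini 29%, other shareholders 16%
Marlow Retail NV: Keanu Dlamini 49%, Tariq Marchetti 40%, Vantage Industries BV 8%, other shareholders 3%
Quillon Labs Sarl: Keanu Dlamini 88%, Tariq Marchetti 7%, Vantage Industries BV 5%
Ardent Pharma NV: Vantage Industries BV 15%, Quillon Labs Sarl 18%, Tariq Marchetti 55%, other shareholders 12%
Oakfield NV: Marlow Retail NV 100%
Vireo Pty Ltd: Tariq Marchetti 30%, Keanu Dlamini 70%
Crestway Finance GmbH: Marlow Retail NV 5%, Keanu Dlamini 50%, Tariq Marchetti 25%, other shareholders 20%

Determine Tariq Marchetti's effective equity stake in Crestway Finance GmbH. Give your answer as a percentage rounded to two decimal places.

Tariq reaches Crestway along 3 paths.
Via Marlow: 40% × 5% = 2%.
Via Vantage → Marlow: 55% × 8% × 5% = 0.22%.
Direct stake: 25% = 25%.
Total: 2% + 0.22% + 25% = 27.22%.

27.22%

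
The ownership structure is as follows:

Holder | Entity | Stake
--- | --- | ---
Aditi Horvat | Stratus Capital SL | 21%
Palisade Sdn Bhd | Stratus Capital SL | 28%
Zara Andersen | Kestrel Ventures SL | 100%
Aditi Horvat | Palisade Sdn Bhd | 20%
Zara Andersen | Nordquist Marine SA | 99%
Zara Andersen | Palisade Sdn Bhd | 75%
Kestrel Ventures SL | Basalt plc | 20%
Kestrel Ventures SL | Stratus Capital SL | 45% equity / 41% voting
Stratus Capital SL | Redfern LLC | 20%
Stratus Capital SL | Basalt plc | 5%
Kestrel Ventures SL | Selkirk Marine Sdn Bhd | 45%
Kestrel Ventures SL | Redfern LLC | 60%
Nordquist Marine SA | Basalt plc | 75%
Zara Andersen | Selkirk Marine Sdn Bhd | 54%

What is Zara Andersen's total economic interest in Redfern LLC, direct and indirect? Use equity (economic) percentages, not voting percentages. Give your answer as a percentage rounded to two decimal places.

73.20%

Zara reaches Redfern along 3 paths.
Via Kestrel: 100% × 60% = 60%.
Via Palisade → Stratus: 75% × 28% × 20% = 4.2%.
Via Kestrel → Stratus: 100% × 45% × 20% = 9%.
Total: 60% + 4.2% + 9% = 73.2%.
Rounded: 73.20%.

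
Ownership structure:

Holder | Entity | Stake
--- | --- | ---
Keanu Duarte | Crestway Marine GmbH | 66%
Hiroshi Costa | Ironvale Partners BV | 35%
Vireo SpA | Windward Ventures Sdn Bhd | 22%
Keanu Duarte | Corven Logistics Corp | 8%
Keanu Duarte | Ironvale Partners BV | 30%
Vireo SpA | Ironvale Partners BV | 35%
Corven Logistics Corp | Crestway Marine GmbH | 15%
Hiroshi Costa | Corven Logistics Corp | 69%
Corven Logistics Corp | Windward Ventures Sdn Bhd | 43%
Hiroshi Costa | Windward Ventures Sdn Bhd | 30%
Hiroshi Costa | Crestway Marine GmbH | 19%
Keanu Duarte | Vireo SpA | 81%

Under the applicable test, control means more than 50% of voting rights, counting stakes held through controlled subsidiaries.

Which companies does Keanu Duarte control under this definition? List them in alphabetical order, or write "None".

Crestway Marine GmbH, Ironvale Partners BV, Vireo SpA

Keanu holds 81% of Vireo, so Keanu controls Vireo.
Keanu holds 66% of Crestway, so Keanu controls Crestway.
Keanu and Vireo together hold 30% + 35% = 65% of Ironvale, so Keanu controls Ironvale.
No other company's threshold is met.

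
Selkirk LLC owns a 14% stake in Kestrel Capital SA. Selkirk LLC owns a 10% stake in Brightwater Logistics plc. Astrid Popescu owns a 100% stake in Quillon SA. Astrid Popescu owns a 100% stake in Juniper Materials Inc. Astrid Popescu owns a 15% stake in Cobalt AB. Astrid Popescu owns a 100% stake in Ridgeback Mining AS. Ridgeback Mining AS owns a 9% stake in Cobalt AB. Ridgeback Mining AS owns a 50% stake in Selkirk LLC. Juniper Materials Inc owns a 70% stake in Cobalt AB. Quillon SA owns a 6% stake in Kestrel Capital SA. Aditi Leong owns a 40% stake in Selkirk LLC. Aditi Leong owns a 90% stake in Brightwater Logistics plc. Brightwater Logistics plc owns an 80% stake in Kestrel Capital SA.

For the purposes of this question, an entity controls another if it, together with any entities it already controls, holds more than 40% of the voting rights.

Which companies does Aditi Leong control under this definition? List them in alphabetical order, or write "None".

Aditi holds 90% of Brightwater, so Aditi controls Brightwater.
Brightwater holds 80% of Kestrel, so Aditi controls Kestrel.
No other company's threshold is met.

Brightwater Logistics plc, Kestrel Capital SA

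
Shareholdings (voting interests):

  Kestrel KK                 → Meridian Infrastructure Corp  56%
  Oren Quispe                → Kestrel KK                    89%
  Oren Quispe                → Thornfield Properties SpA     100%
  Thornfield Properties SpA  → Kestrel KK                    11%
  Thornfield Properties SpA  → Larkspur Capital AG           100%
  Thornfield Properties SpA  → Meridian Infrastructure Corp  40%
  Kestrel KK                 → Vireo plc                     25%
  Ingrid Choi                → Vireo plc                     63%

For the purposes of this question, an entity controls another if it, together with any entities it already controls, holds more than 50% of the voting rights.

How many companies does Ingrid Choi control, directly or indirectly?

1

Ingrid holds 63% of Vireo, so Ingrid controls Vireo.
No other company's threshold is met.
Ingrid controls 1 company.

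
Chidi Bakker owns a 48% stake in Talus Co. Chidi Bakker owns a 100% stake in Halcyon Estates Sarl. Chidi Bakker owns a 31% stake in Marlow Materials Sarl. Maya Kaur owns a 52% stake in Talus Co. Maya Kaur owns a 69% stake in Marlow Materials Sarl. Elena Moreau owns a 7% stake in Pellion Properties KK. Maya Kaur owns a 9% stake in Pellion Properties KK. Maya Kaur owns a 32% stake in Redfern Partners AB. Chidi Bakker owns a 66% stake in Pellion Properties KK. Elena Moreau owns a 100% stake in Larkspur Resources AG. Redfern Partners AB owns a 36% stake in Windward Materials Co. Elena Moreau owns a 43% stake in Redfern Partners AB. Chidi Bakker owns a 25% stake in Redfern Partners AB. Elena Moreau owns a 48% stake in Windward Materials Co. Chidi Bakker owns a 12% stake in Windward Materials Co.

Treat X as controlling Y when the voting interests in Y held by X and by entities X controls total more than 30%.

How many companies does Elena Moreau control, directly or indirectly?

Elena holds 43% of Redfern, so Elena controls Redfern.
Elena holds 100% of Larkspur, so Elena controls Larkspur.
Redfern and Elena together hold 36% + 48% = 84% of Windward, so Elena controls Windward.
No other company's threshold is met.
Elena controls 3 companies.

3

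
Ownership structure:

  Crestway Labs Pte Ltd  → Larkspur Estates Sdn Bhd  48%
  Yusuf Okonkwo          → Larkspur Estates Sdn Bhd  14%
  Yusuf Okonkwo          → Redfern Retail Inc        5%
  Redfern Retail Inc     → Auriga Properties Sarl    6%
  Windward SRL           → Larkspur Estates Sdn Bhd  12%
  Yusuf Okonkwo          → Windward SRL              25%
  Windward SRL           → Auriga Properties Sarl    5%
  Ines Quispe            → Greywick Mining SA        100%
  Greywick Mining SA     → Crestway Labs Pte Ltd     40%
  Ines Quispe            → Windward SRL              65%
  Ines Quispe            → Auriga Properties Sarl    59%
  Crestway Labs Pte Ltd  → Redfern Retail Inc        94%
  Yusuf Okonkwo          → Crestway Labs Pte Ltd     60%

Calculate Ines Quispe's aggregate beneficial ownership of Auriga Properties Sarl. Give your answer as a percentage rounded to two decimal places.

64.51%

Ines reaches Auriga along 3 paths.
Via Windward: 65% × 5% = 3.25%.
Direct stake: 59% = 59%.
Via Greywick → Crestway → Redfern: 100% × 40% × 94% × 6% = 2.256%.
Total: 3.25% + 59% + 2.256% = 64.506%.
Rounded: 64.51%.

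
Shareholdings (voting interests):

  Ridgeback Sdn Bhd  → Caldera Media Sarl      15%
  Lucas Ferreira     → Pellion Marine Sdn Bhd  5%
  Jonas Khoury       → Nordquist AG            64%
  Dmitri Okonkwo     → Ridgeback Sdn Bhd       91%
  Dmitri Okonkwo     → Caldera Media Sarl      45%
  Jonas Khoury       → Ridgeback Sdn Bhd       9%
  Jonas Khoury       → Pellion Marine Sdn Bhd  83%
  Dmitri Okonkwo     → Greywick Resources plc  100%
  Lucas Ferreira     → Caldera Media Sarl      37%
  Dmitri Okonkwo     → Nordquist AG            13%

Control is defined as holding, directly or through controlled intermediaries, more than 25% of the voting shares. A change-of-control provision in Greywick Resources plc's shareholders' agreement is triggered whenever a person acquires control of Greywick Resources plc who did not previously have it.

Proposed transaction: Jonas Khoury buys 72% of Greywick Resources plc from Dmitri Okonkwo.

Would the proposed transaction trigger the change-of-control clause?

The purchase adds only to Jonas's holdings (Dmitri's stake shrinks), so Jonas is the only person who could newly come to control Greywick.
Jonas holds 83% of Pellion, so Jonas controls Pellion.
Jonas holds 64% of Nordquist, so Jonas controls Nordquist.
Neither Jonas nor any entity Jonas controls holds any voting interest in Greywick.
So before the transaction, Jonas does not control Greywick.
After the purchase, Jonas holds 72% of Greywick directly, and Dmitri's stake falls to 28%.
Jonas holds 72% of Greywick, so Jonas controls Greywick.
Jonas did not control Greywick before and does after, so the clause is triggered.

Yes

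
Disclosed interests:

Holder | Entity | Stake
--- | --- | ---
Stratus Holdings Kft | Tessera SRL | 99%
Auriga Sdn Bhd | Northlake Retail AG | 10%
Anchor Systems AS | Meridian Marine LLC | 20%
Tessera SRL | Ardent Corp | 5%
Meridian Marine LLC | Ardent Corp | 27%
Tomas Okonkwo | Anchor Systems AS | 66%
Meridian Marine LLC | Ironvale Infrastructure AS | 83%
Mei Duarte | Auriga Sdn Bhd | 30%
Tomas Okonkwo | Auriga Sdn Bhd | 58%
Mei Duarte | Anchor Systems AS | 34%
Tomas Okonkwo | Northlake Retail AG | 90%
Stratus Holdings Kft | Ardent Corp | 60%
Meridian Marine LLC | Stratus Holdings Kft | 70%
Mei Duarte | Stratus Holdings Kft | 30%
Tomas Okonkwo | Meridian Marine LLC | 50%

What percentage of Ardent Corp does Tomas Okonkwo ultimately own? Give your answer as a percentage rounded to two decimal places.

Tomas reaches Ardent along 6 paths.
Via Meridian: 50% × 27% = 13.5%.
Via Anchor → Meridian: 66% × 20% × 27% = 3.564%.
Via Meridian → Stratus: 50% × 70% × 60% = 21%.
Via Anchor → Meridian → Stratus: 66% × 20% × 70% × 60% = 5.544%.
Via Meridian → Stratus → Tessera: 50% × 70% × 99% × 5% = 1.7325%.
Via Anchor → Meridian → Stratus → Tessera: 66% × 20% × 70% × 99% × 5% = 0.45738%.
Total: 13.5% + 3.564% + 21% + 5.544% + 1.7325% + 0.45738% = 45.79788%.
Rounded: 45.80%.

45.80%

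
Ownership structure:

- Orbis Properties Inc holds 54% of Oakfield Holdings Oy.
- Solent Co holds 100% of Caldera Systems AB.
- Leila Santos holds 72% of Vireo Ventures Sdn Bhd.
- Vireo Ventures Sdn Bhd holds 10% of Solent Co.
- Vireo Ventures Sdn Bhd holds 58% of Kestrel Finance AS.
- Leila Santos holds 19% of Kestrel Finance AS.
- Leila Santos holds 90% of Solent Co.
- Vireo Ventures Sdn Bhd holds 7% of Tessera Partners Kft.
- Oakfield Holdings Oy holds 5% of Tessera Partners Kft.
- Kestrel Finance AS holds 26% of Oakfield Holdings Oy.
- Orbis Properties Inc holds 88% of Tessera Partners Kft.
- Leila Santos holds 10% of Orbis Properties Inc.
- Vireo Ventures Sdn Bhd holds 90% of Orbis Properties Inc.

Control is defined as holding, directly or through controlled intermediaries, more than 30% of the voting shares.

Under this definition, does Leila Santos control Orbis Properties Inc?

Yes

Leila holds 72% of Vireo, so Leila controls Vireo.
Vireo and Leila together hold 90% + 10% = 100% of Orbis, so Leila controls Orbis.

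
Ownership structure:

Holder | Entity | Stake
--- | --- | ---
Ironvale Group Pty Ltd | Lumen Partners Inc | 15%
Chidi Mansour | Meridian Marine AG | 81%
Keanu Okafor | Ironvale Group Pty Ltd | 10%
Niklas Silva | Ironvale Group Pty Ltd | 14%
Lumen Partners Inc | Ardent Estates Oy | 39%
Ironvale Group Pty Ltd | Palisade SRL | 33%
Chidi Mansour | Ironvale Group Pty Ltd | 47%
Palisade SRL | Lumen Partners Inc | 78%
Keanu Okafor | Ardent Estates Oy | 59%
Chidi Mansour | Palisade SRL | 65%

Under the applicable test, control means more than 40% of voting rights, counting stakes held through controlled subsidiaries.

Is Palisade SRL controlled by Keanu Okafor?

No

Keanu holds 59% of Ardent, so Keanu controls Ardent.
Neither Keanu nor any entity Keanu controls holds any voting interest in Palisade.
So Keanu does not control Palisade.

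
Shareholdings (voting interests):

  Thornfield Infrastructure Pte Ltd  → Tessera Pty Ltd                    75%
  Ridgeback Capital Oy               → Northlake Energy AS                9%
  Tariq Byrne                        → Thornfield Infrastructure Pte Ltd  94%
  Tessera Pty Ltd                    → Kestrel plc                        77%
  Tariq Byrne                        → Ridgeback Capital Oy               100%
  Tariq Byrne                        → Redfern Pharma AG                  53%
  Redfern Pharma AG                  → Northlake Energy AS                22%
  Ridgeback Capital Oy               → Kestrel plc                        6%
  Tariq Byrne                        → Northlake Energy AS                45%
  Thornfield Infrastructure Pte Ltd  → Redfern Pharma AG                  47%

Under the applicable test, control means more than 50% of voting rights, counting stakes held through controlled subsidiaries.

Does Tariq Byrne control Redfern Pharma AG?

Tariq holds 94% of Thornfield, so Tariq controls Thornfield.
Tariq and Thornfield together hold 53% + 47% = 100% of Redfern, so Tariq controls Redfern.

Yes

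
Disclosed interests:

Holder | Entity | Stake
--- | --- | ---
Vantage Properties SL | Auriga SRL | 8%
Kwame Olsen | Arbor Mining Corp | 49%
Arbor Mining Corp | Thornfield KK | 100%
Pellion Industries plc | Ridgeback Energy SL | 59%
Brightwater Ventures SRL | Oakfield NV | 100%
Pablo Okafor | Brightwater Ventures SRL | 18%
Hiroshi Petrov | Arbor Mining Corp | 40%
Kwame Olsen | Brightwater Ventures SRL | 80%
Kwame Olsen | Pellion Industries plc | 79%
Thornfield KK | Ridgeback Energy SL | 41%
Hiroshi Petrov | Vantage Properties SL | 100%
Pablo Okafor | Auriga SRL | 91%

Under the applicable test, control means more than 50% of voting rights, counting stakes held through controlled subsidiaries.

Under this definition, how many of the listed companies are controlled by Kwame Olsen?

Kwame holds 80% of Brightwater, so Kwame controls Brightwater.
Kwame holds 79% of Pellion, so Kwame controls Pellion.
Pellion holds 59% of Ridgeback, so Kwame controls Ridgeback.
Brightwater holds 100% of Oakfield, so Kwame controls Oakfield.
No other company's threshold is met.
Kwame controls 4 companies.

4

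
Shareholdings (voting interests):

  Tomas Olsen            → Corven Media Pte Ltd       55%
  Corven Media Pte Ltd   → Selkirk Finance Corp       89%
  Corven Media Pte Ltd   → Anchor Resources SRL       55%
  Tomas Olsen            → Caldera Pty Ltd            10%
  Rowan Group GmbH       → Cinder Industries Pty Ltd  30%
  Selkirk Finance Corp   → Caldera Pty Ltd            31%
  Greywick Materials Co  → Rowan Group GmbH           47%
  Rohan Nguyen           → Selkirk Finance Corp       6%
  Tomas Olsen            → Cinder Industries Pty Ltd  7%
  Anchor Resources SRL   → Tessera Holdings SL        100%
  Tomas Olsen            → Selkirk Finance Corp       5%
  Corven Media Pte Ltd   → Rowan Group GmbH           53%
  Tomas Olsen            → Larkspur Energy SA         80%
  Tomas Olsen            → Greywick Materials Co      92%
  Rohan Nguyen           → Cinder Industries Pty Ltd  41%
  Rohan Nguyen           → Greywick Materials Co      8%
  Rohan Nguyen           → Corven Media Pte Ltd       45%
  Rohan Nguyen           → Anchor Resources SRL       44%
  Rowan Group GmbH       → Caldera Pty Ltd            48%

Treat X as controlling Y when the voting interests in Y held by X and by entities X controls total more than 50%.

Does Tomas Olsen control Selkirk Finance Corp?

Tomas holds 55% of Corven, so Tomas controls Corven.
Corven and Tomas together hold 89% + 5% = 94% of Selkirk, so Tomas controls Selkirk.

Yes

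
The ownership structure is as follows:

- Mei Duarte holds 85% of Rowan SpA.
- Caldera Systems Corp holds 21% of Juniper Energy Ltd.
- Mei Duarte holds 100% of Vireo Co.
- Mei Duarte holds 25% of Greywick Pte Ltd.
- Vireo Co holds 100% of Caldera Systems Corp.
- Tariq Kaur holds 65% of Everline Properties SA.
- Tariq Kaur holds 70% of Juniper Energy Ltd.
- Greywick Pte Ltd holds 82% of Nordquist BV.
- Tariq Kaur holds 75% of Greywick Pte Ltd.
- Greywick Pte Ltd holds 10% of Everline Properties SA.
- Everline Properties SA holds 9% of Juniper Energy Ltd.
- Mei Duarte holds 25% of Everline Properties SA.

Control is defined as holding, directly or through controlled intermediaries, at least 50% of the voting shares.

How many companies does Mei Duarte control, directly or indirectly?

3

Mei holds 100% of Vireo, so Mei controls Vireo.
Vireo holds 100% of Caldera, so Mei controls Caldera.
Mei holds 85% of Rowan, so Mei controls Rowan.
No other company's threshold is met.
Mei controls 3 companies.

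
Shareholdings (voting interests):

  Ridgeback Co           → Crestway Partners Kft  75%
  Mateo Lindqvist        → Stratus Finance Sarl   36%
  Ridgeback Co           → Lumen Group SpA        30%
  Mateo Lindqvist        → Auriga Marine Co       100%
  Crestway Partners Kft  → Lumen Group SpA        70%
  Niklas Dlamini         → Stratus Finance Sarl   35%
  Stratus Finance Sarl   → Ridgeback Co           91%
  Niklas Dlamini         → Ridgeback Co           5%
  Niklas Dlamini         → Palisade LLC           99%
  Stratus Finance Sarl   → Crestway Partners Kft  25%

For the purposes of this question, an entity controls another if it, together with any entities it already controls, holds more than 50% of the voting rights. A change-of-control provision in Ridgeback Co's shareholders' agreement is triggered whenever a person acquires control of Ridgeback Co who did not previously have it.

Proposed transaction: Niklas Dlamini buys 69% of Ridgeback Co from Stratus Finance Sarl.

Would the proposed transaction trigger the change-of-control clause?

The purchase adds only to Niklas's holdings (Stratus's stake shrinks), so Niklas is the only person who could newly come to control Ridgeback.
Niklas holds 99% of Palisade, so Niklas controls Palisade.
In Ridgeback, Niklas's side holds only 5%, not > 50%.
So before the transaction, Niklas does not control Ridgeback.
After the purchase, Niklas's direct stake in Ridgeback rises to 5% + 69% = 74%, and Stratus's stake falls to 22%.
Niklas holds 74% of Ridgeback, so Niklas controls Ridgeback.
Niklas did not control Ridgeback before and does after, so the clause is triggered.

Yes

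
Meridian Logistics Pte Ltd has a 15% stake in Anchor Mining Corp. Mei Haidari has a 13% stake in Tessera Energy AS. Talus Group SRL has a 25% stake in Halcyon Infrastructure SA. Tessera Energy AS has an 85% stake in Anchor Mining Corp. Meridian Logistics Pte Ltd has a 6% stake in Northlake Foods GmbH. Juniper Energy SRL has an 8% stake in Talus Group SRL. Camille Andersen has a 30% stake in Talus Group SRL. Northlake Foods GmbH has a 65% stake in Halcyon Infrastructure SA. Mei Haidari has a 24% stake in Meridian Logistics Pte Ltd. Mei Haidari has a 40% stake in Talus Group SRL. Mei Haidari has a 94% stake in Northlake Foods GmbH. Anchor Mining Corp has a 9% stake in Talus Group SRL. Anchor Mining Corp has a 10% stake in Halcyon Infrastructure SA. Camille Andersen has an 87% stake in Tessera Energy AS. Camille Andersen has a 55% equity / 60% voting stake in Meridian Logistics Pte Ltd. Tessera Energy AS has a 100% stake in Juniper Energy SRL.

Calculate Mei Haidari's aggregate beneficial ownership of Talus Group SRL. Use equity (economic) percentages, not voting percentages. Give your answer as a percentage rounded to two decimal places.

42.36%

Mei reaches Talus along 4 paths.
Via Tessera → Juniper: 13% × 100% × 8% = 1.04%.
Direct stake: 40% = 40%.
Via Tessera → Anchor: 13% × 85% × 9% = 0.9945%.
Via Meridian → Anchor: 24% × 15% × 9% = 0.324%.
Total: 1.04% + 40% + 0.9945% + 0.324% = 42.3585%.
Rounded: 42.36%.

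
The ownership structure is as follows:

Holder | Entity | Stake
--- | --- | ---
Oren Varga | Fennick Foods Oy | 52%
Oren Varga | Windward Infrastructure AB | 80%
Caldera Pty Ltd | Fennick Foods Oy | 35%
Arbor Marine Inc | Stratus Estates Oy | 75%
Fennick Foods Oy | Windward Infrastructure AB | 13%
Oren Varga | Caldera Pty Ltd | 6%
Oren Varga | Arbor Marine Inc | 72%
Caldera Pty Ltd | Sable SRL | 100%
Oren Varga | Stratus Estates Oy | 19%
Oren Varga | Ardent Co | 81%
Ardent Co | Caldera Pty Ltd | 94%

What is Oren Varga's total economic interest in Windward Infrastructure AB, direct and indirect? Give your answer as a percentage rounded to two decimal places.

Oren reaches Windward along 4 paths.
Direct stake: 80% = 80%.
Via Ardent → Caldera → Fennick: 81% × 94% × 35% × 13% = 3.46437%.
Via Caldera → Fennick: 6% × 35% × 13% = 0.273%.
Via Fennick: 52% × 13% = 6.76%.
Total: 80% + 3.46437% + 0.273% + 6.76% = 90.49737%.
Rounded: 90.50%.

90.50%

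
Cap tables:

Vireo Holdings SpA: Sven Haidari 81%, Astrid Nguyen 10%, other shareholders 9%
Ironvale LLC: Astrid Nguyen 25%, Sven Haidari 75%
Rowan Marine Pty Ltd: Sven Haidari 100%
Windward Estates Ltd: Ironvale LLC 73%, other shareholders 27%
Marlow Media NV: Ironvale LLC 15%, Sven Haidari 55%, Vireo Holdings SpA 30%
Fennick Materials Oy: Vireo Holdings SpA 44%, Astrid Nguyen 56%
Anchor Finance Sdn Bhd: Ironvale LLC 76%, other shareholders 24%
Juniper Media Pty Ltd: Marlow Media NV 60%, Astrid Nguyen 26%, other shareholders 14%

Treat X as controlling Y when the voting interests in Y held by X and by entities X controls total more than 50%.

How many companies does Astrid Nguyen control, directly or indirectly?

Astrid holds 56% of Fennick, so Astrid controls Fennick.
No other company's threshold is met.
Astrid controls 1 company.

1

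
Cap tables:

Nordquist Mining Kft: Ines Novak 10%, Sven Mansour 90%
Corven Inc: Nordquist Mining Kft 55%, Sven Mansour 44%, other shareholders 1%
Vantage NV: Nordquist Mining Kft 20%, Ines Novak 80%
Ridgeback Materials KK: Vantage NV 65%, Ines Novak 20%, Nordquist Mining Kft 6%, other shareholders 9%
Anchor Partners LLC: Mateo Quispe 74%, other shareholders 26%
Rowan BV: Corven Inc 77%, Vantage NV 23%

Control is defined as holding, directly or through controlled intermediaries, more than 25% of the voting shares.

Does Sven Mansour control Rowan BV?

Yes

Sven holds 90% of Nordquist, so Sven controls Nordquist.
Nordquist and Sven together hold 55% + 44% = 99% of Corven, so Sven controls Corven.
Corven holds 77% of Rowan, so Sven controls Rowan.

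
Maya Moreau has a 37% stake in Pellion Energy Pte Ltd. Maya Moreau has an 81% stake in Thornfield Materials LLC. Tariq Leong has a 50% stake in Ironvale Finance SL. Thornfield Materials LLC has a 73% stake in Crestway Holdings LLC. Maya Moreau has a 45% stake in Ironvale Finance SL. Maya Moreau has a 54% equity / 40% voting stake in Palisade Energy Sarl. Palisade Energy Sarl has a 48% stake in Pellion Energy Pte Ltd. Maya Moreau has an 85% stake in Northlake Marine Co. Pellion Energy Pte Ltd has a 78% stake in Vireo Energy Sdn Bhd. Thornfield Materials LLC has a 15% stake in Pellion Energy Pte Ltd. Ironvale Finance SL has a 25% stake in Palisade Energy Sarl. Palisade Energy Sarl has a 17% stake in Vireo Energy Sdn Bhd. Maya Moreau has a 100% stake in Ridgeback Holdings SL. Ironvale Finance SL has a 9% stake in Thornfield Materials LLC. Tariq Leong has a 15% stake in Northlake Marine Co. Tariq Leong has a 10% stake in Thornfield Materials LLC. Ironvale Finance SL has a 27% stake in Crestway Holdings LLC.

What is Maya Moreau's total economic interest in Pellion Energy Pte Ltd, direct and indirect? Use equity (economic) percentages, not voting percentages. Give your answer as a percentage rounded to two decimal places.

81.08%

Maya reaches Pellion along 5 paths.
Via Ironvale → Thornfield: 45% × 9% × 15% = 0.6075%.
Via Thornfield: 81% × 15% = 12.15%.
Via Ironvale → Palisade: 45% × 25% × 48% = 5.4%.
Via Palisade: 54% × 48% = 25.92%.
Direct stake: 37% = 37%.
Total: 0.6075% + 12.15% + 5.4% + 25.92% + 37% = 81.0775%.
Rounded: 81.08%.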